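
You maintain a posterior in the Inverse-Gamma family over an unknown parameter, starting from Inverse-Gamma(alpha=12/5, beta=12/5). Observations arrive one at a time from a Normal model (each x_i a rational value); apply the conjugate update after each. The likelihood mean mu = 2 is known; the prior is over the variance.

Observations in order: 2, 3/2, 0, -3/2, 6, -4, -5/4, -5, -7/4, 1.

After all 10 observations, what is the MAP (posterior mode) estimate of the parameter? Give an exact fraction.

obs 1: x=2 → posterior Inverse-Gamma(29/10, 12/5)
obs 2: x=3/2 → posterior Inverse-Gamma(17/5, 101/40)
obs 3: x=0 → posterior Inverse-Gamma(39/10, 181/40)
obs 4: x=-3/2 → posterior Inverse-Gamma(22/5, 213/20)
obs 5: x=6 → posterior Inverse-Gamma(49/10, 373/20)
obs 6: x=-4 → posterior Inverse-Gamma(27/5, 733/20)
obs 7: x=-5/4 → posterior Inverse-Gamma(59/10, 6709/160)
obs 8: x=-5 → posterior Inverse-Gamma(32/5, 10629/160)
obs 9: x=-7/4 → posterior Inverse-Gamma(69/10, 5877/80)
obs 10: x=1 → posterior Inverse-Gamma(37/5, 5917/80)

5917/672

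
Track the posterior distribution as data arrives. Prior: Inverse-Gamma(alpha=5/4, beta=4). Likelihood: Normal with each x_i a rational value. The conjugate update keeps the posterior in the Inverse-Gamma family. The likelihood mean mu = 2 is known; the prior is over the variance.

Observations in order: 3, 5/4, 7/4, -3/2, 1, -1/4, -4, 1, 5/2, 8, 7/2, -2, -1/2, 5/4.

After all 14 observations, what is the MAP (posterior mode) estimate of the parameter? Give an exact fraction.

obs 1: x=3 → posterior Inverse-Gamma(7/4, 9/2)
obs 2: x=5/4 → posterior Inverse-Gamma(9/4, 153/32)
obs 3: x=7/4 → posterior Inverse-Gamma(11/4, 77/16)
obs 4: x=-3/2 → posterior Inverse-Gamma(13/4, 175/16)
obs 5: x=1 → posterior Inverse-Gamma(15/4, 183/16)
obs 6: x=-1/4 → posterior Inverse-Gamma(17/4, 447/32)
obs 7: x=-4 → posterior Inverse-Gamma(19/4, 1023/32)
obs 8: x=1 → posterior Inverse-Gamma(21/4, 1039/32)
obs 9: x=5/2 → posterior Inverse-Gamma(23/4, 1043/32)
obs 10: x=8 → posterior Inverse-Gamma(25/4, 1619/32)
obs 11: x=7/2 → posterior Inverse-Gamma(27/4, 1655/32)
obs 12: x=-2 → posterior Inverse-Gamma(29/4, 1911/32)
obs 13: x=-1/2 → posterior Inverse-Gamma(31/4, 2011/32)
obs 14: x=5/4 → posterior Inverse-Gamma(33/4, 505/8)

505/74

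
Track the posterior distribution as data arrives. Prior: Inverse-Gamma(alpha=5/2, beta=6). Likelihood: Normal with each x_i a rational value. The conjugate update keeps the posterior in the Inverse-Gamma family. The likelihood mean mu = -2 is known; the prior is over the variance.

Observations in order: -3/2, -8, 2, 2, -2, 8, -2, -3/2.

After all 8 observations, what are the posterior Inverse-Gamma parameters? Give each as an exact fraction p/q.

alpha=13/2, beta=361/4

obs 1: x=-3/2 → posterior Inverse-Gamma(3, 49/8)
obs 2: x=-8 → posterior Inverse-Gamma(7/2, 193/8)
obs 3: x=2 → posterior Inverse-Gamma(4, 257/8)
obs 4: x=2 → posterior Inverse-Gamma(9/2, 321/8)
obs 5: x=-2 → posterior Inverse-Gamma(5, 321/8)
obs 6: x=8 → posterior Inverse-Gamma(11/2, 721/8)
obs 7: x=-2 → posterior Inverse-Gamma(6, 721/8)
obs 8: x=-3/2 → posterior Inverse-Gamma(13/2, 361/4)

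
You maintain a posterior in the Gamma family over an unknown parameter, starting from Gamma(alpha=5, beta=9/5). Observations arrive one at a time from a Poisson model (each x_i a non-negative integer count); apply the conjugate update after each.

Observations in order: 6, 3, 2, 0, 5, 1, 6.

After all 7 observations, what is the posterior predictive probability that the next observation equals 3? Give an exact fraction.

753378024834329465123669512973009333436714844160000/3556153025177363557255317383565515512407041673852007

obs 1: x=6 → posterior Gamma(11, 14/5)
obs 2: x=3 → posterior Gamma(14, 19/5)
obs 3: x=2 → posterior Gamma(16, 24/5)
obs 4: x=0 → posterior Gamma(16, 29/5)
obs 5: x=5 → posterior Gamma(21, 34/5)
obs 6: x=1 → posterior Gamma(22, 39/5)
obs 7: x=6 → posterior Gamma(28, 44/5)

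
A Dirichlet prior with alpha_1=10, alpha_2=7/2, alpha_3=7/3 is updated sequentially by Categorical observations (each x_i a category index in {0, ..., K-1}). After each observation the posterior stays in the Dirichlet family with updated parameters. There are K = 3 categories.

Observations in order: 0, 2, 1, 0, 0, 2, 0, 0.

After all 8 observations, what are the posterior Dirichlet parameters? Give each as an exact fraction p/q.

obs 1: x=0 → posterior Dirichlet(11, 7/2, 7/3)
obs 2: x=2 → posterior Dirichlet(11, 7/2, 10/3)
obs 3: x=1 → posterior Dirichlet(11, 9/2, 10/3)
obs 4: x=0 → posterior Dirichlet(12, 9/2, 10/3)
obs 5: x=0 → posterior Dirichlet(13, 9/2, 10/3)
obs 6: x=2 → posterior Dirichlet(13, 9/2, 13/3)
obs 7: x=0 → posterior Dirichlet(14, 9/2, 13/3)
obs 8: x=0 → posterior Dirichlet(15, 9/2, 13/3)

alpha_1=15, alpha_2=9/2, alpha_3=13/3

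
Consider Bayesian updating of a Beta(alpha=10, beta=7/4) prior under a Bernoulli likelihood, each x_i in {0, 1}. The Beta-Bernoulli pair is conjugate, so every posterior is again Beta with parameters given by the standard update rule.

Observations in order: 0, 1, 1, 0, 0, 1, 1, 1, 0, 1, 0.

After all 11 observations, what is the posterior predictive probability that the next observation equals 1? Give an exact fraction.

obs 1: x=0 → posterior Beta(10, 11/4)
obs 2: x=1 → posterior Beta(11, 11/4)
obs 3: x=1 → posterior Beta(12, 11/4)
obs 4: x=0 → posterior Beta(12, 15/4)
obs 5: x=0 → posterior Beta(12, 19/4)
obs 6: x=1 → posterior Beta(13, 19/4)
obs 7: x=1 → posterior Beta(14, 19/4)
obs 8: x=1 → posterior Beta(15, 19/4)
obs 9: x=0 → posterior Beta(15, 23/4)
obs 10: x=1 → posterior Beta(16, 23/4)
obs 11: x=0 → posterior Beta(16, 27/4)

64/91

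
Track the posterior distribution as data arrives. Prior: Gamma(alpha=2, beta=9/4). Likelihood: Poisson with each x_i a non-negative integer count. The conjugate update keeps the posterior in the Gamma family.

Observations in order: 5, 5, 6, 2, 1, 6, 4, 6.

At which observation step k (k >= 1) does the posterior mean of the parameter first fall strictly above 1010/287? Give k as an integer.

k = 8

obs 1: x=5 → posterior Gamma(7, 13/4)
obs 2: x=5 → posterior Gamma(12, 17/4)
obs 3: x=6 → posterior Gamma(18, 21/4)
obs 4: x=2 → posterior Gamma(20, 25/4)
obs 5: x=1 → posterior Gamma(21, 29/4)
obs 6: x=6 → posterior Gamma(27, 33/4)
obs 7: x=4 → posterior Gamma(31, 37/4)
obs 8: x=6 → posterior Gamma(37, 41/4)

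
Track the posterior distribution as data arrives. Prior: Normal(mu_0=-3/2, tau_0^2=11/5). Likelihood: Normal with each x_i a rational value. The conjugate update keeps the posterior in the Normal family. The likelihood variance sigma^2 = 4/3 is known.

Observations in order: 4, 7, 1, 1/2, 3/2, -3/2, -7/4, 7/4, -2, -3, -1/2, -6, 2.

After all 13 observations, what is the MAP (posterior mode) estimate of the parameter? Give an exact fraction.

69/449

obs 1: x=4 → posterior Normal(102/53, 44/53)
obs 2: x=7 → posterior Normal(333/86, 22/43)
obs 3: x=1 → posterior Normal(366/119, 44/119)
obs 4: x=1/2 → posterior Normal(765/304, 11/38)
obs 5: x=3/2 → posterior Normal(432/185, 44/185)
obs 6: x=-3/2 → posterior Normal(765/436, 22/109)
obs 7: x=-7/4 → posterior Normal(1299/1004, 44/251)
obs 8: x=7/4 → posterior Normal(765/568, 11/71)
obs 9: x=-2 → posterior Normal(633/634, 44/317)
obs 10: x=-3 → posterior Normal(87/140, 22/175)
obs 11: x=-1/2 → posterior Normal(201/383, 44/383)
obs 12: x=-6 → posterior Normal(3/416, 11/104)
obs 13: x=2 → posterior Normal(69/449, 44/449)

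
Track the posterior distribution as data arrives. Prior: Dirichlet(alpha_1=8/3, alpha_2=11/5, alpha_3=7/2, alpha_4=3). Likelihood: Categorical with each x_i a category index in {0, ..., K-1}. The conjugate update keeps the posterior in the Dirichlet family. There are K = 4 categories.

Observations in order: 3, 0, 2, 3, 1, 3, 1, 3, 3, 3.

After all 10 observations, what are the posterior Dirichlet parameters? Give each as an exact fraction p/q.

alpha_1=11/3, alpha_2=21/5, alpha_3=9/2, alpha_4=9

obs 1: x=3 → posterior Dirichlet(8/3, 11/5, 7/2, 4)
obs 2: x=0 → posterior Dirichlet(11/3, 11/5, 7/2, 4)
obs 3: x=2 → posterior Dirichlet(11/3, 11/5, 9/2, 4)
obs 4: x=3 → posterior Dirichlet(11/3, 11/5, 9/2, 5)
obs 5: x=1 → posterior Dirichlet(11/3, 16/5, 9/2, 5)
obs 6: x=3 → posterior Dirichlet(11/3, 16/5, 9/2, 6)
obs 7: x=1 → posterior Dirichlet(11/3, 21/5, 9/2, 6)
obs 8: x=3 → posterior Dirichlet(11/3, 21/5, 9/2, 7)
obs 9: x=3 → posterior Dirichlet(11/3, 21/5, 9/2, 8)
obs 10: x=3 → posterior Dirichlet(11/3, 21/5, 9/2, 9)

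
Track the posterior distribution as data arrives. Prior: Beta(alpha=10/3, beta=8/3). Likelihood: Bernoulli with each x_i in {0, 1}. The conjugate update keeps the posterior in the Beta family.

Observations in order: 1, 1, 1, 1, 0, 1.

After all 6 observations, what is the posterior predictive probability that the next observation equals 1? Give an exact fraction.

25/36

obs 1: x=1 → posterior Beta(13/3, 8/3)
obs 2: x=1 → posterior Beta(16/3, 8/3)
obs 3: x=1 → posterior Beta(19/3, 8/3)
obs 4: x=1 → posterior Beta(22/3, 8/3)
obs 5: x=0 → posterior Beta(22/3, 11/3)
obs 6: x=1 → posterior Beta(25/3, 11/3)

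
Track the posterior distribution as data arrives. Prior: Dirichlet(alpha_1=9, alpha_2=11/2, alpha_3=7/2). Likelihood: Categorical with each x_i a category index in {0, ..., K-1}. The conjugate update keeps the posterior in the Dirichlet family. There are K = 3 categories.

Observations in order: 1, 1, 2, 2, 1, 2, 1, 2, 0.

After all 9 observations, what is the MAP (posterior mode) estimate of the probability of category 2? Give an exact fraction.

obs 1: x=1 → posterior Dirichlet(9, 13/2, 7/2)
obs 2: x=1 → posterior Dirichlet(9, 15/2, 7/2)
obs 3: x=2 → posterior Dirichlet(9, 15/2, 9/2)
obs 4: x=2 → posterior Dirichlet(9, 15/2, 11/2)
obs 5: x=1 → posterior Dirichlet(9, 17/2, 11/2)
obs 6: x=2 → posterior Dirichlet(9, 17/2, 13/2)
obs 7: x=1 → posterior Dirichlet(9, 19/2, 13/2)
obs 8: x=2 → posterior Dirichlet(9, 19/2, 15/2)
obs 9: x=0 → posterior Dirichlet(10, 19/2, 15/2)

13/48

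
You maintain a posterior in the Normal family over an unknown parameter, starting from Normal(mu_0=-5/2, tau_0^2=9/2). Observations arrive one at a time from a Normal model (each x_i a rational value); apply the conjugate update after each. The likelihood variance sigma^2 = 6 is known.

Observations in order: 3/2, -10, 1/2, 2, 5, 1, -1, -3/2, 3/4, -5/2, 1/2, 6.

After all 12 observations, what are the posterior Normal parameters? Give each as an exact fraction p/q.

obs 1: x=3/2 → posterior Normal(-11/14, 18/7)
obs 2: x=-10 → posterior Normal(-71/20, 9/5)
obs 3: x=1/2 → posterior Normal(-34/13, 18/13)
obs 4: x=2 → posterior Normal(-7/4, 9/8)
obs 5: x=5 → posterior Normal(-13/19, 18/19)
obs 6: x=1 → posterior Normal(-5/11, 9/11)
obs 7: x=-1 → posterior Normal(-13/25, 18/25)
obs 8: x=-3/2 → posterior Normal(-5/8, 9/14)
obs 9: x=3/4 → posterior Normal(-61/124, 18/31)
obs 10: x=-5/2 → posterior Normal(-91/136, 9/17)
obs 11: x=1/2 → posterior Normal(-85/148, 18/37)
obs 12: x=6 → posterior Normal(-13/160, 9/20)

mu_0=-13/160, tau_0^2=9/20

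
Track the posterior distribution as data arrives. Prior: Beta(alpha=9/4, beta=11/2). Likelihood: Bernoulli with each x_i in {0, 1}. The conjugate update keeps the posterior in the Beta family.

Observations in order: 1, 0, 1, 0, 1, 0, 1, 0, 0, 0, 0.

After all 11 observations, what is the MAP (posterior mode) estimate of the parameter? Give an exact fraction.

obs 1: x=1 → posterior Beta(13/4, 11/2)
obs 2: x=0 → posterior Beta(13/4, 13/2)
obs 3: x=1 → posterior Beta(17/4, 13/2)
obs 4: x=0 → posterior Beta(17/4, 15/2)
obs 5: x=1 → posterior Beta(21/4, 15/2)
obs 6: x=0 → posterior Beta(21/4, 17/2)
obs 7: x=1 → posterior Beta(25/4, 17/2)
obs 8: x=0 → posterior Beta(25/4, 19/2)
obs 9: x=0 → posterior Beta(25/4, 21/2)
obs 10: x=0 → posterior Beta(25/4, 23/2)
obs 11: x=0 → posterior Beta(25/4, 25/2)

21/67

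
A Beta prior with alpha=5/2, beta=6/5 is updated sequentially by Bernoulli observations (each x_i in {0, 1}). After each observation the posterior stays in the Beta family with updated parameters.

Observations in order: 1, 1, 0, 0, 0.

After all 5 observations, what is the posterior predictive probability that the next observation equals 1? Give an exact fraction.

15/29

obs 1: x=1 → posterior Beta(7/2, 6/5)
obs 2: x=1 → posterior Beta(9/2, 6/5)
obs 3: x=0 → posterior Beta(9/2, 11/5)
obs 4: x=0 → posterior Beta(9/2, 16/5)
obs 5: x=0 → posterior Beta(9/2, 21/5)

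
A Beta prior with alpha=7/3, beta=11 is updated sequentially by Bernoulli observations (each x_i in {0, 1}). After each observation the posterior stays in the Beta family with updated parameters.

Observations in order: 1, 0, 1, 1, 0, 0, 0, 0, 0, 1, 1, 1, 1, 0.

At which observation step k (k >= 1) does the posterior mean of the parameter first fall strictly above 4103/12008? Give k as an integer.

obs 1: x=1 → posterior Beta(10/3, 11)
obs 2: x=0 → posterior Beta(10/3, 12)
obs 3: x=1 → posterior Beta(13/3, 12)
obs 4: x=1 → posterior Beta(16/3, 12)
obs 5: x=0 → posterior Beta(16/3, 13)
obs 6: x=0 → posterior Beta(16/3, 14)
obs 7: x=0 → posterior Beta(16/3, 15)
obs 8: x=0 → posterior Beta(16/3, 16)
obs 9: x=0 → posterior Beta(16/3, 17)
obs 10: x=1 → posterior Beta(19/3, 17)
obs 11: x=1 → posterior Beta(22/3, 17)
obs 12: x=1 → posterior Beta(25/3, 17)
obs 13: x=1 → posterior Beta(28/3, 17)
obs 14: x=0 → posterior Beta(28/3, 18)

k = 13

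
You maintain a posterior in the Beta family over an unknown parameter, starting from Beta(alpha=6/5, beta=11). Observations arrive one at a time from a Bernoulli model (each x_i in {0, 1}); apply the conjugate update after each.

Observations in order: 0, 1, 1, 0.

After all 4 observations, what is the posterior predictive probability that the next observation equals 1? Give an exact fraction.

obs 1: x=0 → posterior Beta(6/5, 12)
obs 2: x=1 → posterior Beta(11/5, 12)
obs 3: x=1 → posterior Beta(16/5, 12)
obs 4: x=0 → posterior Beta(16/5, 13)

16/81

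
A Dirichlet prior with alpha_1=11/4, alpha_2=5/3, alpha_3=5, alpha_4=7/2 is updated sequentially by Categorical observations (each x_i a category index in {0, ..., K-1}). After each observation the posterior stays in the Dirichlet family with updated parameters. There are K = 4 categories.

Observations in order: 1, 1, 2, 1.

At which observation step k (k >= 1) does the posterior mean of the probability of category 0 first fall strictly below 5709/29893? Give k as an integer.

obs 1: x=1 → posterior Dirichlet(11/4, 8/3, 5, 7/2)
obs 2: x=1 → posterior Dirichlet(11/4, 11/3, 5, 7/2)
obs 3: x=2 → posterior Dirichlet(11/4, 11/3, 6, 7/2)
obs 4: x=1 → posterior Dirichlet(11/4, 14/3, 6, 7/2)

k = 2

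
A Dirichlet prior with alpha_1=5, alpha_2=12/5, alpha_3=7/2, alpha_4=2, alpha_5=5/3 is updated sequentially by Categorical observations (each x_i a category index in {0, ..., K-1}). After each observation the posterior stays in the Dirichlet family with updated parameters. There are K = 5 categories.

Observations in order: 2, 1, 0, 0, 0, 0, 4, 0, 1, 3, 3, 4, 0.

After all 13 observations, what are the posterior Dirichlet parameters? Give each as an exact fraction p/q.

alpha_1=11, alpha_2=22/5, alpha_3=9/2, alpha_4=4, alpha_5=11/3

obs 1: x=2 → posterior Dirichlet(5, 12/5, 9/2, 2, 5/3)
obs 2: x=1 → posterior Dirichlet(5, 17/5, 9/2, 2, 5/3)
obs 3: x=0 → posterior Dirichlet(6, 17/5, 9/2, 2, 5/3)
obs 4: x=0 → posterior Dirichlet(7, 17/5, 9/2, 2, 5/3)
obs 5: x=0 → posterior Dirichlet(8, 17/5, 9/2, 2, 5/3)
obs 6: x=0 → posterior Dirichlet(9, 17/5, 9/2, 2, 5/3)
obs 7: x=4 → posterior Dirichlet(9, 17/5, 9/2, 2, 8/3)
obs 8: x=0 → posterior Dirichlet(10, 17/5, 9/2, 2, 8/3)
obs 9: x=1 → posterior Dirichlet(10, 22/5, 9/2, 2, 8/3)
obs 10: x=3 → posterior Dirichlet(10, 22/5, 9/2, 3, 8/3)
obs 11: x=3 → posterior Dirichlet(10, 22/5, 9/2, 4, 8/3)
obs 12: x=4 → posterior Dirichlet(10, 22/5, 9/2, 4, 11/3)
obs 13: x=0 → posterior Dirichlet(11, 22/5, 9/2, 4, 11/3)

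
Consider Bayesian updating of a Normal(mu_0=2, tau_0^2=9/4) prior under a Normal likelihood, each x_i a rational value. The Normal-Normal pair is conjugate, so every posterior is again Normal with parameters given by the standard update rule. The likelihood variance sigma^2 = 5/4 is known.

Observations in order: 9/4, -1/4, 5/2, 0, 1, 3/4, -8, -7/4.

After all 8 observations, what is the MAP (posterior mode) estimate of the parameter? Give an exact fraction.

obs 1: x=9/4 → posterior Normal(121/56, 45/56)
obs 2: x=-1/4 → posterior Normal(28/23, 45/92)
obs 3: x=5/2 → posterior Normal(101/64, 45/128)
obs 4: x=0 → posterior Normal(101/82, 45/164)
obs 5: x=1 → posterior Normal(119/100, 9/40)
obs 6: x=3/4 → posterior Normal(265/236, 45/236)
obs 7: x=-8 → posterior Normal(-23/272, 45/272)
obs 8: x=-7/4 → posterior Normal(-43/154, 45/308)

-43/154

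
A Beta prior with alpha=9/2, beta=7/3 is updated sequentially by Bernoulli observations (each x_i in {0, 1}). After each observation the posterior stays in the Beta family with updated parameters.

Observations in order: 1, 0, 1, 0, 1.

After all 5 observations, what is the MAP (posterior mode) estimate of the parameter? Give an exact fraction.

obs 1: x=1 → posterior Beta(11/2, 7/3)
obs 2: x=0 → posterior Beta(11/2, 10/3)
obs 3: x=1 → posterior Beta(13/2, 10/3)
obs 4: x=0 → posterior Beta(13/2, 13/3)
obs 5: x=1 → posterior Beta(15/2, 13/3)

39/59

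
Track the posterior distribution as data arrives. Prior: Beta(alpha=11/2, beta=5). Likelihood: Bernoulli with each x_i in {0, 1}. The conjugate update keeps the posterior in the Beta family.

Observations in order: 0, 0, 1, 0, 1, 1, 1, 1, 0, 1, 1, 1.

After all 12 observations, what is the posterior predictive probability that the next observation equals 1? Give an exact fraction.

3/5

obs 1: x=0 → posterior Beta(11/2, 6)
obs 2: x=0 → posterior Beta(11/2, 7)
obs 3: x=1 → posterior Beta(13/2, 7)
obs 4: x=0 → posterior Beta(13/2, 8)
obs 5: x=1 → posterior Beta(15/2, 8)
obs 6: x=1 → posterior Beta(17/2, 8)
obs 7: x=1 → posterior Beta(19/2, 8)
obs 8: x=1 → posterior Beta(21/2, 8)
obs 9: x=0 → posterior Beta(21/2, 9)
obs 10: x=1 → posterior Beta(23/2, 9)
obs 11: x=1 → posterior Beta(25/2, 9)
obs 12: x=1 → posterior Beta(27/2, 9)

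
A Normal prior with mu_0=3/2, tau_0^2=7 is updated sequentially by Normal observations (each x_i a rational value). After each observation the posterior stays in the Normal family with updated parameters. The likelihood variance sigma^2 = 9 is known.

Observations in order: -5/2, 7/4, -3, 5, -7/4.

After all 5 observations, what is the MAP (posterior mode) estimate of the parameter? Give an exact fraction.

obs 1: x=-5/2 → posterior Normal(-1/4, 63/16)
obs 2: x=7/4 → posterior Normal(33/92, 63/23)
obs 3: x=-3 → posterior Normal(-17/40, 21/10)
obs 4: x=5 → posterior Normal(89/148, 63/37)
obs 5: x=-7/4 → posterior Normal(5/22, 63/44)

5/22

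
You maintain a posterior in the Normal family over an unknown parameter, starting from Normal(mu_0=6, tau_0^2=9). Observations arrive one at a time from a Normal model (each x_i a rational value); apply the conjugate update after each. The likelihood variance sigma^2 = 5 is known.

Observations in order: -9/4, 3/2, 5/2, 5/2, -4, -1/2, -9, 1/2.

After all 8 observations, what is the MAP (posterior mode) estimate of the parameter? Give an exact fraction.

-195/308

obs 1: x=-9/4 → posterior Normal(39/56, 45/14)
obs 2: x=3/2 → posterior Normal(93/92, 45/23)
obs 3: x=5/2 → posterior Normal(183/128, 45/32)
obs 4: x=5/2 → posterior Normal(273/164, 45/41)
obs 5: x=-4 → posterior Normal(129/200, 9/10)
obs 6: x=-1/2 → posterior Normal(111/236, 45/59)
obs 7: x=-9 → posterior Normal(-213/272, 45/68)
obs 8: x=1/2 → posterior Normal(-195/308, 45/77)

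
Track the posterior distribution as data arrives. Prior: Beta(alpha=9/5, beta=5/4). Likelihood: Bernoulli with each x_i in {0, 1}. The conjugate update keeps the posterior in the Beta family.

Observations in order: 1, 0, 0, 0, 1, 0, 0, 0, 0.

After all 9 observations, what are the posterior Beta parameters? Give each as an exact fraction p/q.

obs 1: x=1 → posterior Beta(14/5, 5/4)
obs 2: x=0 → posterior Beta(14/5, 9/4)
obs 3: x=0 → posterior Beta(14/5, 13/4)
obs 4: x=0 → posterior Beta(14/5, 17/4)
obs 5: x=1 → posterior Beta(19/5, 17/4)
obs 6: x=0 → posterior Beta(19/5, 21/4)
obs 7: x=0 → posterior Beta(19/5, 25/4)
obs 8: x=0 → posterior Beta(19/5, 29/4)
obs 9: x=0 → posterior Beta(19/5, 33/4)

alpha=19/5, beta=33/4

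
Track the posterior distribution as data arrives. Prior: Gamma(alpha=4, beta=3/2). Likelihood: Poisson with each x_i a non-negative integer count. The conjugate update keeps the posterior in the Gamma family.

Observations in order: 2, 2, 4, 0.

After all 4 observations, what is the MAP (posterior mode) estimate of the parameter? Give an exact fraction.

2

obs 1: x=2 → posterior Gamma(6, 5/2)
obs 2: x=2 → posterior Gamma(8, 7/2)
obs 3: x=4 → posterior Gamma(12, 9/2)
obs 4: x=0 → posterior Gamma(12, 11/2)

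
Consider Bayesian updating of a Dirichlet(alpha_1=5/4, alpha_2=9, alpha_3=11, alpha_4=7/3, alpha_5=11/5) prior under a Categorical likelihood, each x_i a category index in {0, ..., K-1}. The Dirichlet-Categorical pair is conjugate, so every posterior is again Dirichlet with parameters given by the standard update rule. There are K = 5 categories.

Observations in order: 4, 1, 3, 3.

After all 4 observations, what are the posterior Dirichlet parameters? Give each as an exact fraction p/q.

obs 1: x=4 → posterior Dirichlet(5/4, 9, 11, 7/3, 16/5)
obs 2: x=1 → posterior Dirichlet(5/4, 10, 11, 7/3, 16/5)
obs 3: x=3 → posterior Dirichlet(5/4, 10, 11, 10/3, 16/5)
obs 4: x=3 → posterior Dirichlet(5/4, 10, 11, 13/3, 16/5)

alpha_1=5/4, alpha_2=10, alpha_3=11, alpha_4=13/3, alpha_5=16/5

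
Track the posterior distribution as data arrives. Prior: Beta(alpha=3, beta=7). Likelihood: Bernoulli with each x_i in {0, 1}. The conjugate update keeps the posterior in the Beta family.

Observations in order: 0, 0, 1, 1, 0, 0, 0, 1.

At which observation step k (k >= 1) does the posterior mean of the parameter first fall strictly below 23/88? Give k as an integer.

obs 1: x=0 → posterior Beta(3, 8)
obs 2: x=0 → posterior Beta(3, 9)
obs 3: x=1 → posterior Beta(4, 9)
obs 4: x=1 → posterior Beta(5, 9)
obs 5: x=0 → posterior Beta(5, 10)
obs 6: x=0 → posterior Beta(5, 11)
obs 7: x=0 → posterior Beta(5, 12)
obs 8: x=1 → posterior Beta(6, 12)

k = 2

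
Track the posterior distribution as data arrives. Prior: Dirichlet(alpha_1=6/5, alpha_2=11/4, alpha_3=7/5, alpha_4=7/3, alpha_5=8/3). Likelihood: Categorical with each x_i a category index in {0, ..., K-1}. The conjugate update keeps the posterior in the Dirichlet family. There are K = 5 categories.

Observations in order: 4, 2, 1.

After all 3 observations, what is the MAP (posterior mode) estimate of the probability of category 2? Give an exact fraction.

28/167

obs 1: x=4 → posterior Dirichlet(6/5, 11/4, 7/5, 7/3, 11/3)
obs 2: x=2 → posterior Dirichlet(6/5, 11/4, 12/5, 7/3, 11/3)
obs 3: x=1 → posterior Dirichlet(6/5, 15/4, 12/5, 7/3, 11/3)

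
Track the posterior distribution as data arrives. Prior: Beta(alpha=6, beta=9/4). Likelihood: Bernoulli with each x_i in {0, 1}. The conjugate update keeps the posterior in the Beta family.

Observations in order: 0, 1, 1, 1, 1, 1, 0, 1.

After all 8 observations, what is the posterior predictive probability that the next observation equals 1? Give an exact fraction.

48/65

obs 1: x=0 → posterior Beta(6, 13/4)
obs 2: x=1 → posterior Beta(7, 13/4)
obs 3: x=1 → posterior Beta(8, 13/4)
obs 4: x=1 → posterior Beta(9, 13/4)
obs 5: x=1 → posterior Beta(10, 13/4)
obs 6: x=1 → posterior Beta(11, 13/4)
obs 7: x=0 → posterior Beta(11, 17/4)
obs 8: x=1 → posterior Beta(12, 17/4)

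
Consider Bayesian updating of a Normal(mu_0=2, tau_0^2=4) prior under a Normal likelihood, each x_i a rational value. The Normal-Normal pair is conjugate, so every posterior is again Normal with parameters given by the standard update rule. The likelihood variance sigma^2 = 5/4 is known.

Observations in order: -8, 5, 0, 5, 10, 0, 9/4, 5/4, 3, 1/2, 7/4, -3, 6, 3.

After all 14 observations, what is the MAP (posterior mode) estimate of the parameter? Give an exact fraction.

438/229

obs 1: x=-8 → posterior Normal(-118/21, 20/21)
obs 2: x=5 → posterior Normal(-38/37, 20/37)
obs 3: x=0 → posterior Normal(-38/53, 20/53)
obs 4: x=5 → posterior Normal(14/23, 20/69)
obs 5: x=10 → posterior Normal(202/85, 4/17)
obs 6: x=0 → posterior Normal(2, 20/101)
obs 7: x=9/4 → posterior Normal(238/117, 20/117)
obs 8: x=5/4 → posterior Normal(258/133, 20/133)
obs 9: x=3 → posterior Normal(306/149, 20/149)
obs 10: x=1/2 → posterior Normal(314/165, 4/33)
obs 11: x=7/4 → posterior Normal(342/181, 20/181)
obs 12: x=-3 → posterior Normal(294/197, 20/197)
obs 13: x=6 → posterior Normal(130/71, 20/213)
obs 14: x=3 → posterior Normal(438/229, 20/229)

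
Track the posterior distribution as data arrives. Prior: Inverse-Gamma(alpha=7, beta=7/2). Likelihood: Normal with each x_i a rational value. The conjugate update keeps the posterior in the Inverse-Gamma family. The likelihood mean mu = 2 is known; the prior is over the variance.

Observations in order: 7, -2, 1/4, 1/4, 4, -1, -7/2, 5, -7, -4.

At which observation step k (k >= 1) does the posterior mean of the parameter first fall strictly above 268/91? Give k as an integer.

k = 2

obs 1: x=7 → posterior Inverse-Gamma(15/2, 16)
obs 2: x=-2 → posterior Inverse-Gamma(8, 24)
obs 3: x=1/4 → posterior Inverse-Gamma(17/2, 817/32)
obs 4: x=1/4 → posterior Inverse-Gamma(9, 433/16)
obs 5: x=4 → posterior Inverse-Gamma(19/2, 465/16)
obs 6: x=-1 → posterior Inverse-Gamma(10, 537/16)
obs 7: x=-7/2 → posterior Inverse-Gamma(21/2, 779/16)
obs 8: x=5 → posterior Inverse-Gamma(11, 851/16)
obs 9: x=-7 → posterior Inverse-Gamma(23/2, 1499/16)
obs 10: x=-4 → posterior Inverse-Gamma(12, 1787/16)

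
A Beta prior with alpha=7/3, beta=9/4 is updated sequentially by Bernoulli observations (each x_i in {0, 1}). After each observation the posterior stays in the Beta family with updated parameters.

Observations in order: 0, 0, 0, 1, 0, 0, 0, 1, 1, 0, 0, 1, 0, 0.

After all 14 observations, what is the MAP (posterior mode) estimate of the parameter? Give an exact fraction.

obs 1: x=0 → posterior Beta(7/3, 13/4)
obs 2: x=0 → posterior Beta(7/3, 17/4)
obs 3: x=0 → posterior Beta(7/3, 21/4)
obs 4: x=1 → posterior Beta(10/3, 21/4)
obs 5: x=0 → posterior Beta(10/3, 25/4)
obs 6: x=0 → posterior Beta(10/3, 29/4)
obs 7: x=0 → posterior Beta(10/3, 33/4)
obs 8: x=1 → posterior Beta(13/3, 33/4)
obs 9: x=1 → posterior Beta(16/3, 33/4)
obs 10: x=0 → posterior Beta(16/3, 37/4)
obs 11: x=0 → posterior Beta(16/3, 41/4)
obs 12: x=1 → posterior Beta(19/3, 41/4)
obs 13: x=0 → posterior Beta(19/3, 45/4)
obs 14: x=0 → posterior Beta(19/3, 49/4)

64/199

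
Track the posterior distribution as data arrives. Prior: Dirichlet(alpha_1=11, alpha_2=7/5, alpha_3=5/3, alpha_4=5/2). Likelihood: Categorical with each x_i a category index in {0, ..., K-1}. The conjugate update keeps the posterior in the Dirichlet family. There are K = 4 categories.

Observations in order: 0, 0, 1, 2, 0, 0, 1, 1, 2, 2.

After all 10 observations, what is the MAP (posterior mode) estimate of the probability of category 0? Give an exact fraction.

420/677

obs 1: x=0 → posterior Dirichlet(12, 7/5, 5/3, 5/2)
obs 2: x=0 → posterior Dirichlet(13, 7/5, 5/3, 5/2)
obs 3: x=1 → posterior Dirichlet(13, 12/5, 5/3, 5/2)
obs 4: x=2 → posterior Dirichlet(13, 12/5, 8/3, 5/2)
obs 5: x=0 → posterior Dirichlet(14, 12/5, 8/3, 5/2)
obs 6: x=0 → posterior Dirichlet(15, 12/5, 8/3, 5/2)
obs 7: x=1 → posterior Dirichlet(15, 17/5, 8/3, 5/2)
obs 8: x=1 → posterior Dirichlet(15, 22/5, 8/3, 5/2)
obs 9: x=2 → posterior Dirichlet(15, 22/5, 11/3, 5/2)
obs 10: x=2 → posterior Dirichlet(15, 22/5, 14/3, 5/2)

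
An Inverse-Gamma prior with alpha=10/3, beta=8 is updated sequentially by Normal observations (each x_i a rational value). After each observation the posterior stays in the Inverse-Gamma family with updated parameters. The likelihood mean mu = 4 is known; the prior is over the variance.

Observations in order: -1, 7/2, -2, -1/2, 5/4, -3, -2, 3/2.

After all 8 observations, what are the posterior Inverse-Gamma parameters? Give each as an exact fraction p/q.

obs 1: x=-1 → posterior Inverse-Gamma(23/6, 41/2)
obs 2: x=7/2 → posterior Inverse-Gamma(13/3, 165/8)
obs 3: x=-2 → posterior Inverse-Gamma(29/6, 309/8)
obs 4: x=-1/2 → posterior Inverse-Gamma(16/3, 195/4)
obs 5: x=5/4 → posterior Inverse-Gamma(35/6, 1681/32)
obs 6: x=-3 → posterior Inverse-Gamma(19/3, 2465/32)
obs 7: x=-2 → posterior Inverse-Gamma(41/6, 3041/32)
obs 8: x=3/2 → posterior Inverse-Gamma(22/3, 3141/32)

alpha=22/3, beta=3141/32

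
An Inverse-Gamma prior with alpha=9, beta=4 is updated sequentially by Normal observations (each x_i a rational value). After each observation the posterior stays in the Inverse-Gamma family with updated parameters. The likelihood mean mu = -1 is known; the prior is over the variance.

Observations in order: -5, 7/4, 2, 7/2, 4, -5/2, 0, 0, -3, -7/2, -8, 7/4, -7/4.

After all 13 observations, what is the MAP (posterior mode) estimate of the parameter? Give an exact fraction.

229/48

obs 1: x=-5 → posterior Inverse-Gamma(19/2, 12)
obs 2: x=7/4 → posterior Inverse-Gamma(10, 505/32)
obs 3: x=2 → posterior Inverse-Gamma(21/2, 649/32)
obs 4: x=7/2 → posterior Inverse-Gamma(11, 973/32)
obs 5: x=4 → posterior Inverse-Gamma(23/2, 1373/32)
obs 6: x=-5/2 → posterior Inverse-Gamma(12, 1409/32)
obs 7: x=0 → posterior Inverse-Gamma(25/2, 1425/32)
obs 8: x=0 → posterior Inverse-Gamma(13, 1441/32)
obs 9: x=-3 → posterior Inverse-Gamma(27/2, 1505/32)
obs 10: x=-7/2 → posterior Inverse-Gamma(14, 1605/32)
obs 11: x=-8 → posterior Inverse-Gamma(29/2, 2389/32)
obs 12: x=7/4 → posterior Inverse-Gamma(15, 1255/16)
obs 13: x=-7/4 → posterior Inverse-Gamma(31/2, 2519/32)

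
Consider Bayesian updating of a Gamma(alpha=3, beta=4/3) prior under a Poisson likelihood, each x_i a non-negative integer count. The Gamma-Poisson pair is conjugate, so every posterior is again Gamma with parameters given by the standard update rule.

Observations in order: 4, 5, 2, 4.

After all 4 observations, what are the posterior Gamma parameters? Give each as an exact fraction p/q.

obs 1: x=4 → posterior Gamma(7, 7/3)
obs 2: x=5 → posterior Gamma(12, 10/3)
obs 3: x=2 → posterior Gamma(14, 13/3)
obs 4: x=4 → posterior Gamma(18, 16/3)

alpha=18, beta=16/3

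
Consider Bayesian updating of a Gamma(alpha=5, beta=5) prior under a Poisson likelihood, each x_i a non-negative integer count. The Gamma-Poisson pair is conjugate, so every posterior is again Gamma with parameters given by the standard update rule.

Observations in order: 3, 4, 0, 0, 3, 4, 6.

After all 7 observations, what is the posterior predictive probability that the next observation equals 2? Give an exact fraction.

obs 1: x=3 → posterior Gamma(8, 6)
obs 2: x=4 → posterior Gamma(12, 7)
obs 3: x=0 → posterior Gamma(12, 8)
obs 4: x=0 → posterior Gamma(12, 9)
obs 5: x=3 → posterior Gamma(15, 10)
obs 6: x=4 → posterior Gamma(19, 11)
obs 7: x=6 → posterior Gamma(25, 12)

23849054161017253240032460800/91733330193268616658399616009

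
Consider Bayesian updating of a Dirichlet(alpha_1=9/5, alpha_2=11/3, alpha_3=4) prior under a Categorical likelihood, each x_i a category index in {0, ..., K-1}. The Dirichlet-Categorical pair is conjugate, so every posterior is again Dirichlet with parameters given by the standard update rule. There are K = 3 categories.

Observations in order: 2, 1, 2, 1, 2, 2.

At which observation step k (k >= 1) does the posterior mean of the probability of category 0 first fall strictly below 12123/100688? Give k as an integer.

obs 1: x=2 → posterior Dirichlet(9/5, 11/3, 5)
obs 2: x=1 → posterior Dirichlet(9/5, 14/3, 5)
obs 3: x=2 → posterior Dirichlet(9/5, 14/3, 6)
obs 4: x=1 → posterior Dirichlet(9/5, 17/3, 6)
obs 5: x=2 → posterior Dirichlet(9/5, 17/3, 7)
obs 6: x=2 → posterior Dirichlet(9/5, 17/3, 8)

k = 6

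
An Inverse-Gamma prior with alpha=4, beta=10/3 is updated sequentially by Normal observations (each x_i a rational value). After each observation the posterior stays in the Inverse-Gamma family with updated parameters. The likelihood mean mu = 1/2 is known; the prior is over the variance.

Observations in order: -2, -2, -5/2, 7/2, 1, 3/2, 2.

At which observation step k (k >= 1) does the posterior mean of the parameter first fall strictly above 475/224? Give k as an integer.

k = 2

obs 1: x=-2 → posterior Inverse-Gamma(9/2, 155/24)
obs 2: x=-2 → posterior Inverse-Gamma(5, 115/12)
obs 3: x=-5/2 → posterior Inverse-Gamma(11/2, 169/12)
obs 4: x=7/2 → posterior Inverse-Gamma(6, 223/12)
obs 5: x=1 → posterior Inverse-Gamma(13/2, 449/24)
obs 6: x=3/2 → posterior Inverse-Gamma(7, 461/24)
obs 7: x=2 → posterior Inverse-Gamma(15/2, 61/3)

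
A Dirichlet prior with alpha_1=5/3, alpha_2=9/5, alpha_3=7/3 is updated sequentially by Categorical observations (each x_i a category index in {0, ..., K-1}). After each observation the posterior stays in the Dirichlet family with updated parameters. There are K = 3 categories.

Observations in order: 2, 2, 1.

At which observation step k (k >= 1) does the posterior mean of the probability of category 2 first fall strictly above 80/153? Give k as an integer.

k = 2

obs 1: x=2 → posterior Dirichlet(5/3, 9/5, 10/3)
obs 2: x=2 → posterior Dirichlet(5/3, 9/5, 13/3)
obs 3: x=1 → posterior Dirichlet(5/3, 14/5, 13/3)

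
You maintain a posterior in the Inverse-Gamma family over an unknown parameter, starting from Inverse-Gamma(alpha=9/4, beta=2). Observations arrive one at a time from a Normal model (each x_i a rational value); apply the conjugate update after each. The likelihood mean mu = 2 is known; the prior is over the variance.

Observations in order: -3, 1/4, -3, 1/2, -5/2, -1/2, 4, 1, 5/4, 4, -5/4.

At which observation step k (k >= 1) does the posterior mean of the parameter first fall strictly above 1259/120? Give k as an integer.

k = 5

obs 1: x=-3 → posterior Inverse-Gamma(11/4, 29/2)
obs 2: x=1/4 → posterior Inverse-Gamma(13/4, 513/32)
obs 3: x=-3 → posterior Inverse-Gamma(15/4, 913/32)
obs 4: x=1/2 → posterior Inverse-Gamma(17/4, 949/32)
obs 5: x=-5/2 → posterior Inverse-Gamma(19/4, 1273/32)
obs 6: x=-1/2 → posterior Inverse-Gamma(21/4, 1373/32)
obs 7: x=4 → posterior Inverse-Gamma(23/4, 1437/32)
obs 8: x=1 → posterior Inverse-Gamma(25/4, 1453/32)
obs 9: x=5/4 → posterior Inverse-Gamma(27/4, 731/16)
obs 10: x=4 → posterior Inverse-Gamma(29/4, 763/16)
obs 11: x=-5/4 → posterior Inverse-Gamma(31/4, 1695/32)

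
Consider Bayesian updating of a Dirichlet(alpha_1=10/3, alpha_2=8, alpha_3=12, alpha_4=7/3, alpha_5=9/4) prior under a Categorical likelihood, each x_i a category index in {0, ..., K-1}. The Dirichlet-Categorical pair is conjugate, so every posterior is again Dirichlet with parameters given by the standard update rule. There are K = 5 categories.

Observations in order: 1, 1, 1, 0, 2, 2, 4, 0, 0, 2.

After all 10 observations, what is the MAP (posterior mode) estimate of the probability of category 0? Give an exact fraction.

64/395

obs 1: x=1 → posterior Dirichlet(10/3, 9, 12, 7/3, 9/4)
obs 2: x=1 → posterior Dirichlet(10/3, 10, 12, 7/3, 9/4)
obs 3: x=1 → posterior Dirichlet(10/3, 11, 12, 7/3, 9/4)
obs 4: x=0 → posterior Dirichlet(13/3, 11, 12, 7/3, 9/4)
obs 5: x=2 → posterior Dirichlet(13/3, 11, 13, 7/3, 9/4)
obs 6: x=2 → posterior Dirichlet(13/3, 11, 14, 7/3, 9/4)
obs 7: x=4 → posterior Dirichlet(13/3, 11, 14, 7/3, 13/4)
obs 8: x=0 → posterior Dirichlet(16/3, 11, 14, 7/3, 13/4)
obs 9: x=0 → posterior Dirichlet(19/3, 11, 14, 7/3, 13/4)
obs 10: x=2 → posterior Dirichlet(19/3, 11, 15, 7/3, 13/4)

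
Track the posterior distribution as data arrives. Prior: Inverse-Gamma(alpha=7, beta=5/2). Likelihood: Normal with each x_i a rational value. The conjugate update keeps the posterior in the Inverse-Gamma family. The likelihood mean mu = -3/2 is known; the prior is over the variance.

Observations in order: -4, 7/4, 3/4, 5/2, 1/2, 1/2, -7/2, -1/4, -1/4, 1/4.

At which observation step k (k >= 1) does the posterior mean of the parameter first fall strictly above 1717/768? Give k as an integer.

obs 1: x=-4 → posterior Inverse-Gamma(15/2, 45/8)
obs 2: x=7/4 → posterior Inverse-Gamma(8, 349/32)
obs 3: x=3/4 → posterior Inverse-Gamma(17/2, 215/16)
obs 4: x=5/2 → posterior Inverse-Gamma(9, 343/16)
obs 5: x=1/2 → posterior Inverse-Gamma(19/2, 375/16)
obs 6: x=1/2 → posterior Inverse-Gamma(10, 407/16)
obs 7: x=-7/2 → posterior Inverse-Gamma(21/2, 439/16)
obs 8: x=-1/4 → posterior Inverse-Gamma(11, 903/32)
obs 9: x=-1/4 → posterior Inverse-Gamma(23/2, 29)
obs 10: x=1/4 → posterior Inverse-Gamma(12, 977/32)

k = 4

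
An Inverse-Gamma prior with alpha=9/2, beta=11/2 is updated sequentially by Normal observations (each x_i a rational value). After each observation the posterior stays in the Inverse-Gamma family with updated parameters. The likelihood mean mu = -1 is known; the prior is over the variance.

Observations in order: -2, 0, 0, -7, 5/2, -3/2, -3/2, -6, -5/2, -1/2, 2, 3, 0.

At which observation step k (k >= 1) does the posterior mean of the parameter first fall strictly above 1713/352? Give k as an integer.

obs 1: x=-2 → posterior Inverse-Gamma(5, 6)
obs 2: x=0 → posterior Inverse-Gamma(11/2, 13/2)
obs 3: x=0 → posterior Inverse-Gamma(6, 7)
obs 4: x=-7 → posterior Inverse-Gamma(13/2, 25)
obs 5: x=5/2 → posterior Inverse-Gamma(7, 249/8)
obs 6: x=-3/2 → posterior Inverse-Gamma(15/2, 125/4)
obs 7: x=-3/2 → posterior Inverse-Gamma(8, 251/8)
obs 8: x=-6 → posterior Inverse-Gamma(17/2, 351/8)
obs 9: x=-5/2 → posterior Inverse-Gamma(9, 45)
obs 10: x=-1/2 → posterior Inverse-Gamma(19/2, 361/8)
obs 11: x=2 → posterior Inverse-Gamma(10, 397/8)
obs 12: x=3 → posterior Inverse-Gamma(21/2, 461/8)
obs 13: x=0 → posterior Inverse-Gamma(11, 465/8)

k = 5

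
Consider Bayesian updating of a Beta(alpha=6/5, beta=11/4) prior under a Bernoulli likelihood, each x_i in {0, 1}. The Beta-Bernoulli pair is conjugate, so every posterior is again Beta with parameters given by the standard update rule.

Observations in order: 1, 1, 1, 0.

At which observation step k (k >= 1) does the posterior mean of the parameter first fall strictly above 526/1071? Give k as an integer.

k = 2

obs 1: x=1 → posterior Beta(11/5, 11/4)
obs 2: x=1 → posterior Beta(16/5, 11/4)
obs 3: x=1 → posterior Beta(21/5, 11/4)
obs 4: x=0 → posterior Beta(21/5, 15/4)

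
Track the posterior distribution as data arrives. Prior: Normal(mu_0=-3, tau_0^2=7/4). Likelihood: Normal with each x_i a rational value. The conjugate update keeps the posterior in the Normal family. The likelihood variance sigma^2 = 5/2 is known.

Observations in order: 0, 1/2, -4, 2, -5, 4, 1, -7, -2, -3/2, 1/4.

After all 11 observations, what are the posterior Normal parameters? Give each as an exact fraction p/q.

mu_0=-449/348, tau_0^2=35/174

obs 1: x=0 → posterior Normal(-30/17, 35/34)
obs 2: x=1/2 → posterior Normal(-53/48, 35/48)
obs 3: x=-4 → posterior Normal(-109/62, 35/62)
obs 4: x=2 → posterior Normal(-81/76, 35/76)
obs 5: x=-5 → posterior Normal(-151/90, 7/18)
obs 6: x=4 → posterior Normal(-95/104, 35/104)
obs 7: x=1 → posterior Normal(-81/118, 35/118)
obs 8: x=-7 → posterior Normal(-179/132, 35/132)
obs 9: x=-2 → posterior Normal(-207/146, 35/146)
obs 10: x=-3/2 → posterior Normal(-57/40, 7/32)
obs 11: x=1/4 → posterior Normal(-449/348, 35/174)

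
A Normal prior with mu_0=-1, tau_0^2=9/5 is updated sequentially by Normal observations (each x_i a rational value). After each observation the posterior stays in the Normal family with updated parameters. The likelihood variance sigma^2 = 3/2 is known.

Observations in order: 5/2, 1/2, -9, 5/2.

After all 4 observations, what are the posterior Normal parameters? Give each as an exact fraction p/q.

mu_0=-26/29, tau_0^2=9/29

obs 1: x=5/2 → posterior Normal(10/11, 9/11)
obs 2: x=1/2 → posterior Normal(13/17, 9/17)
obs 3: x=-9 → posterior Normal(-41/23, 9/23)
obs 4: x=5/2 → posterior Normal(-26/29, 9/29)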